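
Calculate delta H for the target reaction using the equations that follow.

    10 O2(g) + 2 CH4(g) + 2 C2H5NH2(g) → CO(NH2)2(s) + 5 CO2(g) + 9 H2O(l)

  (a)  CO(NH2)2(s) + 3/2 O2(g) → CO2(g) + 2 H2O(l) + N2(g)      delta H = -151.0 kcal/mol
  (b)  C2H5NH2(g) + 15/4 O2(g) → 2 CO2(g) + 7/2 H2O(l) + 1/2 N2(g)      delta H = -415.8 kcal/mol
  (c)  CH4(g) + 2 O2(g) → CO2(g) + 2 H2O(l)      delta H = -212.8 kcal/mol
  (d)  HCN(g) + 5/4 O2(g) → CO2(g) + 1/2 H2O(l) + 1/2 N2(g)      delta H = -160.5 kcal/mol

delta H = -1106.2 kcal/mol

(a) reversed (CO(NH2)2(s) must end up as a product): +151.0 kcal/mol
(b) × 2 (×2 to match 2 C2H5NH2(g) in the target): (2)·(-415.8) = -831.6 kcal/mol
(c) × 2 (scale by 2 for the 2 CH4(g)): (2)·(-212.8) = -425.6 kcal/mol
(d): not needed (HCN(g) appears nowhere else).
delta H = (-1)·(-151.0) + (2)·(-415.8) + (2)·(-212.8) = -1106.2 kcal/mol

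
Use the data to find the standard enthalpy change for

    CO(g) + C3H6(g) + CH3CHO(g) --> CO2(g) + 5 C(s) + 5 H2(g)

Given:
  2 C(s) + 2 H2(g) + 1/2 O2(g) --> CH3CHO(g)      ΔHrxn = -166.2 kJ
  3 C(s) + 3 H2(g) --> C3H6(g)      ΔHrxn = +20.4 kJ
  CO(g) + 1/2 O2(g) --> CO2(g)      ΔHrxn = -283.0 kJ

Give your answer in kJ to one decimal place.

ΔHrxn = -137.2 kJ

equation 1 reversed: +166.2 kJ
equation 2 reversed: -20.4 kJ
equation 3 as written: -283.0 kJ
Summing the manipulated equations, ΔHrxn = (-1)·(-166.2) + (-1)·(+20.4) + (1)·(-283.0) = -137.2 kJ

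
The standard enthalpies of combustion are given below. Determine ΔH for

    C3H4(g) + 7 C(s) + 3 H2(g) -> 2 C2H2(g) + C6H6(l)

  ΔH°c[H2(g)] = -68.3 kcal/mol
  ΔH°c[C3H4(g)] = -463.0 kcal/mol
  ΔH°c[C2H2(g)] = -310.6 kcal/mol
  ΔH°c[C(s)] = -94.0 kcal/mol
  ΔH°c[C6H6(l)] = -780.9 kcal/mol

ΔH = 76.2 kcal/mol

Using ΔH = Σ nΔHc°(reactants) − Σ nΔHc°(products):
= [1·(-463.0) + 7·(-94.0) + 3·(-68.3)] − [2·(-310.6) + 1·(-780.9)]
= 76.2 kcal/mol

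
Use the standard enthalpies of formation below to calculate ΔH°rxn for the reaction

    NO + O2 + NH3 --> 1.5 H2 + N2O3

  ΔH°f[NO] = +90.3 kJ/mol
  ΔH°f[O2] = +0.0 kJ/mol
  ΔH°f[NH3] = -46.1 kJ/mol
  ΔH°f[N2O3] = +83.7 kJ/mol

Products: 3/2·(+0.0) + 1·(+83.7) = +83.7
Reactants: 1·(+90.3) + 1·(+0.0) + 1·(-46.1) = +44.2
ΔH°rxn = (+83.7) − (+44.2) = 39.5 kJ/mol

ΔH°rxn = 39.5 kJ/mol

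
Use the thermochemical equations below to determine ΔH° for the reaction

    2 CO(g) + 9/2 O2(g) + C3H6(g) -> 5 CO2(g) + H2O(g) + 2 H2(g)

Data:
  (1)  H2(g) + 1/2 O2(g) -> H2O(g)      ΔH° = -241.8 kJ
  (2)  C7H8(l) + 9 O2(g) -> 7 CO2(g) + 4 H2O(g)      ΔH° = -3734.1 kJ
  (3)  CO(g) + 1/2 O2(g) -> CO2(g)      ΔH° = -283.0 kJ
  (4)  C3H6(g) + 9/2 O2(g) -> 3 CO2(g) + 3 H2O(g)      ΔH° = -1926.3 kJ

(1) reversed and × 2: (-2)·(-241.8) = +483.6 kJ
(2): not needed.
(3) × 2: (2)·(-283.0) = -566.0 kJ
(4) as written: -1926.3 kJ
Since enthalpy is a state function, ΔH° = (+483.6) + (-566.0) + (-1926.3) = -2008.7 kJ

ΔH° = -2008.7 kJ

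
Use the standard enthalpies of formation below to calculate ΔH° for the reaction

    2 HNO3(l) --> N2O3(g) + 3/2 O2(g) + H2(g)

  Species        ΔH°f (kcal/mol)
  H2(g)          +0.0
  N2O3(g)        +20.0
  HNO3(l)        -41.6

ΔH° = 103.2 kcal/mol

ΔH°rxn = Σ nΔHf°(products) − Σ nΔHf°(reactants).
Products: 1·(+20.0) + 3/2·(+0.0) + 1·(+0.0) = +20.0
Reactants: 2·(-41.6) = -83.2
ΔH° = (+20.0) − (-83.2) = 103.2 kcal/mol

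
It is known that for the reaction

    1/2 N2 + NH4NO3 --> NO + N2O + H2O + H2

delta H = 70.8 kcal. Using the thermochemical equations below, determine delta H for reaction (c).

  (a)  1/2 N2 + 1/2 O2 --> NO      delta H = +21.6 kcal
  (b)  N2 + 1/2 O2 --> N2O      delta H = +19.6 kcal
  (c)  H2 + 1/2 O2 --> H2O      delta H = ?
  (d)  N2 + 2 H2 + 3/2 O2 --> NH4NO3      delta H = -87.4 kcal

delta H = -57.8 kcal

(a) as written (NO already on the product side): +21.6 kcal
(b) as written (N2O already on the product side): +19.6 kcal
(c) as written (H2O already on the product side): contributes x
(d) reversed (NH4NO3 must end up as a reactant): +87.4 kcal
+70.8 = (+21.6) + (+19.6) + (+87.4) + x
x = (+70.8 − (+128.6)) / (1) = -57.8 kcal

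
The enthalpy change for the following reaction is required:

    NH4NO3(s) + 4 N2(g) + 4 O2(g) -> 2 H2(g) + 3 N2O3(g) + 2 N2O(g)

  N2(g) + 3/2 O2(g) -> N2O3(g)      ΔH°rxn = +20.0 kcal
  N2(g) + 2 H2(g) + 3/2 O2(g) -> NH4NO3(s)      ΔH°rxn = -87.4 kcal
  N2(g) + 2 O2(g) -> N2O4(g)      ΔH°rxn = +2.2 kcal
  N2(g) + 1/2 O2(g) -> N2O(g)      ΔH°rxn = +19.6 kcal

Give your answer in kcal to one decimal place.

ΔH°rxn = 186.6 kcal

equation 1 × 3 (×3 to match 3 N2O3(g) in the target): (3)·(+20.0) = +60.0 kcal
equation 2 reversed (reverse to put NH4NO3(s) on the reactant side): +87.4 kcal
equation 3: not needed (N2O4(g) appears nowhere else).
equation 4 × 2 (×2 to match 2 N2O(g) in the target): (2)·(+19.6) = +39.2 kcal
Since enthalpy is a state function, ΔH°rxn = (+60.0) + (+87.4) + (+39.2) = 186.6 kcal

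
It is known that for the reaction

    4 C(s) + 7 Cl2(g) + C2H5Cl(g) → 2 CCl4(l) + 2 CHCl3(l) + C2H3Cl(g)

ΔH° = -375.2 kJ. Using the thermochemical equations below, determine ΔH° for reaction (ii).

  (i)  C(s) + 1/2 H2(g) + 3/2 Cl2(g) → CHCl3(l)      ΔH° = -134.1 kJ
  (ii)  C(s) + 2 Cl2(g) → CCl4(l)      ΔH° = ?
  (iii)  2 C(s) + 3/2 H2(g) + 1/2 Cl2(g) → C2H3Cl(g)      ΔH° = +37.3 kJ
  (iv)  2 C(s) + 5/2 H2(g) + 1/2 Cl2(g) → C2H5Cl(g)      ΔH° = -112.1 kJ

(i) × 2: (2)·(-134.1) = -268.2 kJ
(ii) × 2: contributes 2·x
(iii) as written: +37.3 kJ
(iv) reversed: +112.1 kJ
-375.2 = (-268.2) + (+37.3) + (+112.1) + 2·x
x = (-375.2 − (-118.8)) / (2) = -128.2 kJ

ΔH° = -128.2 kJ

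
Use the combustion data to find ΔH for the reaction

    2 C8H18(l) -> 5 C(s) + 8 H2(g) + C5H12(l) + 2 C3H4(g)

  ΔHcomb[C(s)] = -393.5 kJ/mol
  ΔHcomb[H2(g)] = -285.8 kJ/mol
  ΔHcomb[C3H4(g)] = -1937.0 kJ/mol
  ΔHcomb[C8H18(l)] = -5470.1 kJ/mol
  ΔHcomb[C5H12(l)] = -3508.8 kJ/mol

ΔH = 696.5 kJ/mol

Using ΔH = Σ nΔHc°(reactants) − Σ nΔHc°(products):
= [2·(-5470.1)] − [5·(-393.5) + 8·(-285.8) + 1·(-3508.8) + 2·(-1937.0)]
= 696.5 kJ/mol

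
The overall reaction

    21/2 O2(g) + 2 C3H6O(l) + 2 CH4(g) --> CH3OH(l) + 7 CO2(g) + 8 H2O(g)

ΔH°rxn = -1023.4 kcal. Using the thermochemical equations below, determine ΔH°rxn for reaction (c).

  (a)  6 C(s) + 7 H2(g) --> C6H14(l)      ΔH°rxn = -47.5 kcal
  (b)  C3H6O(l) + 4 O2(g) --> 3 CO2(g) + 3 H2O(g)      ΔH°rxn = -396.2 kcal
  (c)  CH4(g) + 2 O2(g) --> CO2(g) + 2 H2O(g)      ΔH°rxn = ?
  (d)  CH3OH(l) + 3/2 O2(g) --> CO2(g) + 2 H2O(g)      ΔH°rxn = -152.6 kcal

(a): not needed.
(b) × 2: (2)·(-396.2) = -792.4 kcal
(c) × 2: contributes 2·x
(d) reversed: +152.6 kcal
-1023.4 = (-792.4) + (+152.6) + 2·x
x = (-1023.4 − (-639.8)) / (2) = -191.8 kcal

ΔH°rxn = -191.8 kcal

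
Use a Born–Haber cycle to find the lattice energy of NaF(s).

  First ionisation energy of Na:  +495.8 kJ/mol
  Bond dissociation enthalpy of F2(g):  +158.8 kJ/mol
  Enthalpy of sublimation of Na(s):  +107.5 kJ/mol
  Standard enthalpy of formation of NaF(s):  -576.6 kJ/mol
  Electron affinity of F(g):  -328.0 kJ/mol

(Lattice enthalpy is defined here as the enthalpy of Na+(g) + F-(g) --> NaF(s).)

U = -931.3 kJ/mol

ΔHf° = 1·ΔHsub + 1·(ΣIE) + 1/2·D(F2) + 1·EA + U
-576.6 = 1·(+107.5) + 1·(+495.8) + 1/2·(+158.8) + 1·(-328.0) + U
U = -576.6 − (+354.7) = -931.3 kJ/mol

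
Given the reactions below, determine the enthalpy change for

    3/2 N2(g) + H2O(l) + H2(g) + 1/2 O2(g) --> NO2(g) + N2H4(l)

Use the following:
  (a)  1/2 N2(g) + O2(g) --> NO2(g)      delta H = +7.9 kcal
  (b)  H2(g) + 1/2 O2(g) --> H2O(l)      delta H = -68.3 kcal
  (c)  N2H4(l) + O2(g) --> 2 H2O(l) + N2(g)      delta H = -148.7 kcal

delta H = 88.3 kcal

(a) as written (NO2(g) already on the product side): +7.9 kcal
(b) as written (H2(g) already on the reactant side): -68.3 kcal
(c) reversed (reverse to put N2H4(l) on the product side): +148.7 kcal
delta H = (+7.9) + (-68.3) + (+148.7) = 88.3 kcal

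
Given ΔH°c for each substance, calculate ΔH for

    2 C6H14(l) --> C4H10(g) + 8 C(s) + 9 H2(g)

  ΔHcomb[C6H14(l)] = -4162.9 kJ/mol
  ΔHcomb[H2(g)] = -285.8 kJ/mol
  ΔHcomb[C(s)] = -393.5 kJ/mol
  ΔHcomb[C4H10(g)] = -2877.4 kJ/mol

ΔH = 271.8 kJ/mol

With combustion enthalpies, reactants minus products:
= [2·(-4162.9)] − [1·(-2877.4) + 8·(-393.5) + 9·(-285.8)]
= 271.8 kJ/mol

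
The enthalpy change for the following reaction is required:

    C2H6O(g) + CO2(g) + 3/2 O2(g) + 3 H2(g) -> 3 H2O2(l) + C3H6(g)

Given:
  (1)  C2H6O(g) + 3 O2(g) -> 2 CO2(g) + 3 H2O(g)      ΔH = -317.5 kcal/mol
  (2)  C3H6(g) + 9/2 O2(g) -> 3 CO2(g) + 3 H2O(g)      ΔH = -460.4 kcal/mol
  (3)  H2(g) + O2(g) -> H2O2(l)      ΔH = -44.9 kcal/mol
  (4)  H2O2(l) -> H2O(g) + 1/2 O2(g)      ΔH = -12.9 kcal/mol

(1) as written (C2H6O(g) already on the reactant side): -317.5 kcal/mol
(2) reversed (C3H6(g) must end up as a product): +460.4 kcal/mol
(3) × 3 (scale by 3 for the 3 H2(g)): (3)·(-44.9) = -134.7 kcal/mol
(4): not needed.
Combining the equations, ΔH = (1)·(-317.5) + (-1)·(-460.4) + (3)·(-44.9) = 8.2 kcal/mol

ΔH = 8.2 kcal/mol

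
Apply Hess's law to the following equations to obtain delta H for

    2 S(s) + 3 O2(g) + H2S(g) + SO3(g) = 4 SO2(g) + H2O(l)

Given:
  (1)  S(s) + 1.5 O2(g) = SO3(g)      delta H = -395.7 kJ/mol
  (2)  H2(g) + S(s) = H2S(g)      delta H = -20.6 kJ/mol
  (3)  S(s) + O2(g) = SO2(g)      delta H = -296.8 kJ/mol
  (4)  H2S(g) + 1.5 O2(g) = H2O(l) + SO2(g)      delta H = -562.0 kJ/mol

delta H = -1056.7 kJ/mol

(1) reversed (reverse to put SO3(g) on the reactant side): +395.7 kJ/mol
(2): not needed (H2(g) appears nowhere else).
(3) × 3: (3)·(-296.8) = -890.4 kJ/mol
(4) as written (H2O(l) already on the product side): -562.0 kJ/mol
By Hess's law, delta H = (+395.7) + (-890.4) + (-562.0) = -1056.7 kJ/mol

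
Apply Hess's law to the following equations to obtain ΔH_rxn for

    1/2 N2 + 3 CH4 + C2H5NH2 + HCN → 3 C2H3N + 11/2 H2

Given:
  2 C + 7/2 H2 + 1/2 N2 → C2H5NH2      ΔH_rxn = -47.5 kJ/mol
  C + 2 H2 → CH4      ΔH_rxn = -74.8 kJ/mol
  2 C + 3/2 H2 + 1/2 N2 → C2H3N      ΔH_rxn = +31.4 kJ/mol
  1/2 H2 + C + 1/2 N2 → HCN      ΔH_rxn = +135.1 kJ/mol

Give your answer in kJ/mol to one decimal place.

equation 1 reversed (reverse to put C2H5NH2 on the reactant side): +47.5 kJ/mol
equation 2 reversed and × 3 (reverse to put CH4 on the reactant side; ×3 to match 3 CH4 in the target): (-3)·(-74.8) = +224.4 kJ/mol
equation 3 × 3 (×3 to match 3 C2H3N in the target): (3)·(+31.4) = +94.2 kJ/mol
equation 4 reversed (reverse to put HCN on the reactant side): -135.1 kJ/mol
Combining the equations, ΔH_rxn = (-1)·(-47.5) + (-3)·(-74.8) + (3)·(+31.4) + (-1)·(+135.1) = 231.0 kJ/mol

ΔH_rxn = 231.0 kJ/mol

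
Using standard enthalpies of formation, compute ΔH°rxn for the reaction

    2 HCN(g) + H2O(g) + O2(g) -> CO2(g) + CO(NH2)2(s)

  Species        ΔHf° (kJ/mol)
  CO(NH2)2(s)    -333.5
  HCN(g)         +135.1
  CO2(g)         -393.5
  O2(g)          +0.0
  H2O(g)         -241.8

Products: 1·(-393.5) + 1·(-333.5) = -727.0
Reactants: 2·(+135.1) + 1·(-241.8) + 1·(+0.0) = +28.4
ΔH°rxn = (-727.0) − (+28.4) = -755.4 kJ/mol

ΔH°rxn = -755.4 kJ/mol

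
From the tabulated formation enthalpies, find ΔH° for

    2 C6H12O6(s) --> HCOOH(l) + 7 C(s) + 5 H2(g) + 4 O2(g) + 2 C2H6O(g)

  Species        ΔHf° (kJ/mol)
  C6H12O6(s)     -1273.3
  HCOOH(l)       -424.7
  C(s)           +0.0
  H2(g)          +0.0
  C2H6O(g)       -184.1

Products: 1·(-424.7) + 7·(+0.0) + 5·(+0.0) + 4·(+0.0) + 2·(-184.1) = -792.9
Reactants: 2·(-1273.3) = -2546.6
ΔH° = (-792.9) − (-2546.6) = 1753.7 kJ/mol

ΔH° = 1753.7 kJ/mol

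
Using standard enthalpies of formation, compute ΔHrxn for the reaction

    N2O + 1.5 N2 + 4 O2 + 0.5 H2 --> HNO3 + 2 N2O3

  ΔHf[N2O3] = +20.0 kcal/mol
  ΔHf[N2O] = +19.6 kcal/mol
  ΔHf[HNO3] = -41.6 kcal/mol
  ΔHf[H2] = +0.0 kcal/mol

ΔHrxn = -21.2 kcal/mol

Products: 1·(-41.6) + 2·(+20.0) = -1.6
Reactants: 1·(+19.6) + 3/2·(+0.0) + 4·(+0.0) + 1/2·(+0.0) = +19.6
ΔHrxn = (-1.6) − (+19.6) = -21.2 kcal/mol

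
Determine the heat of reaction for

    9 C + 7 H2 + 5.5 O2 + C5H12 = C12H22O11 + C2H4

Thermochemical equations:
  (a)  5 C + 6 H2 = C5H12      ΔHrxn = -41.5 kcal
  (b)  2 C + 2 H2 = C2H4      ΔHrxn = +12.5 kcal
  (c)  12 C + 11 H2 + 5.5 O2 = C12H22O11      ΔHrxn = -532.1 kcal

ΔHrxn = -478.1 kcal

(a) reversed (reverse to put C5H12 on the reactant side): +41.5 kcal
(b) as written (C2H4 already on the product side): +12.5 kcal
(c) as written (C12H22O11 already on the product side): -532.1 kcal
ΔHrxn = (+41.5) + (+12.5) + (-532.1) = -478.1 kcal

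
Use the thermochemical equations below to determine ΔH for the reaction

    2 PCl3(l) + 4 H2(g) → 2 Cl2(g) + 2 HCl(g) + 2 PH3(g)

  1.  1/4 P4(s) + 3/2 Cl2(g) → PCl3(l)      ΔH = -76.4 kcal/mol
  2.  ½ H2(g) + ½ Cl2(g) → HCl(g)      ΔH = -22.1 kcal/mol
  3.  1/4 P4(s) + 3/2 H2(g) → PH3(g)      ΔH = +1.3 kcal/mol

eq. 1 reversed and × 2 (PCl3(l) must end up as a reactant; scale by 2 for the 2 PCl3(l)): (-2)·(-76.4) = +152.8 kcal/mol
eq. 2 × 2 (scale by 2 for the 2 HCl(g)): (2)·(-22.1) = -44.2 kcal/mol
eq. 3 × 2 (×2 to match 2 PH3(g) in the target): (2)·(+1.3) = +2.6 kcal/mol
Combining the equations, ΔH = (+152.8) + (-44.2) + (+2.6) = 111.2 kcal/mol

ΔH = 111.2 kcal/mol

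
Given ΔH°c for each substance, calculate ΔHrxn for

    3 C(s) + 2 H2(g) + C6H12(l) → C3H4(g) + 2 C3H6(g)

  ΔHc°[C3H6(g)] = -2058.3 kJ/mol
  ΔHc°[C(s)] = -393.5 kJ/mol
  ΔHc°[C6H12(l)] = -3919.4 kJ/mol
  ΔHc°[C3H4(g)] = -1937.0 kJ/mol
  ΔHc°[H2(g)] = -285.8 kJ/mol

Using ΔH = Σ nΔHc°(reactants) − Σ nΔHc°(products):
= [3·(-393.5) + 2·(-285.8) + 1·(-3919.4)] − [1·(-1937.0) + 2·(-2058.3)]
= 382.1 kJ/mol

ΔHrxn = 382.1 kJ/mol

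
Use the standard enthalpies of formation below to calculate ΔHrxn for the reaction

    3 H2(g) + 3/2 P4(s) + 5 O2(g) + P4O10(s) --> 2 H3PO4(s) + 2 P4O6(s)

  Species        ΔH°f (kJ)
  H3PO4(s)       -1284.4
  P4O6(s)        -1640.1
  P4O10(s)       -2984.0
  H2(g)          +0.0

ΔHrxn = -2865.0 kJ

ΔH°rxn = Σ nΔHf°(products) − Σ nΔHf°(reactants).
Products: 2·(-1284.4) + 2·(-1640.1) = -5849.0
Reactants: 3·(+0.0) + 3/2·(+0.0) + 5·(+0.0) + 1·(-2984.0) = -2984.0
ΔHrxn = (-5849.0) − (-2984.0) = -2865.0 kJ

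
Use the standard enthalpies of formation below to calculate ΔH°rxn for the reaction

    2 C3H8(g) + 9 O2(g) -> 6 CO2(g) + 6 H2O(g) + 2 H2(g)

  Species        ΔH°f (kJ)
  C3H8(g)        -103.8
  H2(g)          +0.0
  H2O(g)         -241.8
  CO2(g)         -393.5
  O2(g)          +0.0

ΔH°rxn = -3604.2 kJ

Products: 6·(-393.5) + 6·(-241.8) + 2·(+0.0) = -3811.8
Reactants: 2·(-103.8) + 9·(+0.0) = -207.6
ΔH°rxn = (-3811.8) − (-207.6) = -3604.2 kJ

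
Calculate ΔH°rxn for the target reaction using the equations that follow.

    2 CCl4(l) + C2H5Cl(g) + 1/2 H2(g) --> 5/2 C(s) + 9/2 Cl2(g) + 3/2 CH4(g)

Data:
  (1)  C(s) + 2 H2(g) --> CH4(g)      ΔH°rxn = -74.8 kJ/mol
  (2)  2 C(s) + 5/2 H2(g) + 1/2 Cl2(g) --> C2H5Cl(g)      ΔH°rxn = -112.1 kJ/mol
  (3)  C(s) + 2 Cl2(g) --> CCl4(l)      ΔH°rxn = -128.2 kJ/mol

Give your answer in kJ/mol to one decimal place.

(1) × 3/2 (×3/2 to match 3/2 CH4(g) in the target): (3/2)·(-74.8) = -112.2 kJ/mol
(2) reversed (C2H5Cl(g) must end up as a reactant): +112.1 kJ/mol
(3) reversed and × 2 (reverse to put CCl4(l) on the reactant side; ×2 to match 2 CCl4(l) in the target): (-2)·(-128.2) = +256.4 kJ/mol
Since enthalpy is a state function, ΔH°rxn = (3/2)·(-74.8) + (-1)·(-112.1) + (-2)·(-128.2) = 256.3 kJ/mol

ΔH°rxn = 256.3 kJ/mol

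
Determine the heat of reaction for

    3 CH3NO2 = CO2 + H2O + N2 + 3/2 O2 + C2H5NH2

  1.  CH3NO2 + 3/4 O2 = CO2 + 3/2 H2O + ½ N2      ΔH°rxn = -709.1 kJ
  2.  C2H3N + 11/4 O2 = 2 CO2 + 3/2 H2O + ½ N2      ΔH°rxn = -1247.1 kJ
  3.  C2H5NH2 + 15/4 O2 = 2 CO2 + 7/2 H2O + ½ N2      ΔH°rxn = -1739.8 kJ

eq. 1 × 3 (×3 to match 3 CH3NO2 in the target): (3)·(-709.1) = -2127.3 kJ
eq. 2: not needed (C2H3N appears nowhere else).
eq. 3 reversed (C2H5NH2 must end up as a product): +1739.8 kJ
Since enthalpy is a state function, ΔH°rxn = (3)·(-709.1) + (-1)·(-1739.8) = -387.5 kJ

ΔH°rxn = -387.5 kJ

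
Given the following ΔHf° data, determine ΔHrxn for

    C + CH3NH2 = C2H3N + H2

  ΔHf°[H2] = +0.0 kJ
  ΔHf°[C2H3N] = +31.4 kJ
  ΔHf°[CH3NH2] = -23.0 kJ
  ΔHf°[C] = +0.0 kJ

ΔHrxn = 54.4 kJ

Products: 1·(+31.4) + 1·(+0.0) = +31.4
Reactants: 1·(+0.0) + 1·(-23.0) = -23.0
ΔHrxn = (+31.4) − (-23.0) = 54.4 kJ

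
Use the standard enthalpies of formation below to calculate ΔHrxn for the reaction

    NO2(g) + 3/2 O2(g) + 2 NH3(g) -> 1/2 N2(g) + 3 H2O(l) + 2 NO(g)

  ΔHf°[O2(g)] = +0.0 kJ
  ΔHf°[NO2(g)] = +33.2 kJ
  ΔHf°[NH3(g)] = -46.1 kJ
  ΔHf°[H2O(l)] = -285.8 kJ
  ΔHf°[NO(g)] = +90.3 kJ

Products: 1/2·(+0.0) + 3·(-285.8) + 2·(+90.3) = -676.8
Reactants: 1·(+33.2) + 3/2·(+0.0) + 2·(-46.1) = -59.0
ΔHrxn = (-676.8) − (-59.0) = -617.8 kJ

ΔHrxn = -617.8 kJ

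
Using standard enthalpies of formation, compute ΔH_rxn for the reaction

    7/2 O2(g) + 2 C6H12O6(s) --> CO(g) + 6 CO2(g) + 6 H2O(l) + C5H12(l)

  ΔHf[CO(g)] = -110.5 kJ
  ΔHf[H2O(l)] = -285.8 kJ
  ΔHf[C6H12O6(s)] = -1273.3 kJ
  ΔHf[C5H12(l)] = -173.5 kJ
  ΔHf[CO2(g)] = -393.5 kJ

ΔH°rxn = Σ nΔHf°(products) − Σ nΔHf°(reactants).
Products: 1·(-110.5) + 6·(-393.5) + 6·(-285.8) + 1·(-173.5) = -4359.8
Reactants: 7/2·(+0.0) + 2·(-1273.3) = -2546.6
ΔH_rxn = (-4359.8) − (-2546.6) = -1813.2 kJ

ΔH_rxn = -1813.2 kJ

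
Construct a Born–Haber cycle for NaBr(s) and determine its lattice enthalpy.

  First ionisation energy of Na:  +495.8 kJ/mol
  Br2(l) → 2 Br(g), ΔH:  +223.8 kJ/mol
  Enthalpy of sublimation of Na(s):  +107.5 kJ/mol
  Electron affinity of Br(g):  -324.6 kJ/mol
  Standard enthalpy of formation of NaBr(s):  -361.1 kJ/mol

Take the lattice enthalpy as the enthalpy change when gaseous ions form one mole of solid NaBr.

ΔHf° = 1·ΔHsub + 1·(ΣIE) + 1/2·D(Br2) + 1·EA + U
-361.1 = 1·(+107.5) + 1·(+495.8) + 1/2·(+223.8) + 1·(-324.6) + U
U = -361.1 − (+390.6) = -751.7 kJ/mol

U = -751.7 kJ/mol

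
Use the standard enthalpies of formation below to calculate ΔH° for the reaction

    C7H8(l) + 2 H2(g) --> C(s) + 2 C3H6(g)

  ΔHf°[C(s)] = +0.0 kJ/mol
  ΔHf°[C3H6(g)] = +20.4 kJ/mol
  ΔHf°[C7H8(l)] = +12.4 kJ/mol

Products: 1·(+0.0) + 2·(+20.4) = +40.8
Reactants: 1·(+12.4) + 2·(+0.0) = +12.4
ΔH° = (+40.8) − (+12.4) = 28.4 kJ/mol

ΔH° = 28.4 kJ/mol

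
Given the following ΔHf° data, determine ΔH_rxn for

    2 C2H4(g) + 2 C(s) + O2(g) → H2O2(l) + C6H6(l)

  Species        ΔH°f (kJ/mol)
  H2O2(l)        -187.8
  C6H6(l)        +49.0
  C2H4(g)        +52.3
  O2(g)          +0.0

ΔH_rxn = -243.4 kJ/mol

Products: 1·(-187.8) + 1·(+49.0) = -138.8
Reactants: 2·(+52.3) + 2·(+0.0) + 1·(+0.0) = +104.6
ΔH_rxn = (-138.8) − (+104.6) = -243.4 kJ/mol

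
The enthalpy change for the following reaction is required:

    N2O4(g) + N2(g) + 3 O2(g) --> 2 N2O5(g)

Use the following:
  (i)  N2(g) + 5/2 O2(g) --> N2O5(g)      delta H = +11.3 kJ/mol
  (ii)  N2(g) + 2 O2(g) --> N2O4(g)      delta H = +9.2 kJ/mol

delta H = 13.4 kJ/mol

(i) × 2 (×2 to match 2 N2O5(g) in the target): (2)·(+11.3) = +22.6 kJ/mol
(ii) reversed (reverse to put N2O4(g) on the reactant side): -9.2 kJ/mol
Since enthalpy is a state function, delta H = (2)·(+11.3) + (-1)·(+9.2) = 13.4 kJ/mol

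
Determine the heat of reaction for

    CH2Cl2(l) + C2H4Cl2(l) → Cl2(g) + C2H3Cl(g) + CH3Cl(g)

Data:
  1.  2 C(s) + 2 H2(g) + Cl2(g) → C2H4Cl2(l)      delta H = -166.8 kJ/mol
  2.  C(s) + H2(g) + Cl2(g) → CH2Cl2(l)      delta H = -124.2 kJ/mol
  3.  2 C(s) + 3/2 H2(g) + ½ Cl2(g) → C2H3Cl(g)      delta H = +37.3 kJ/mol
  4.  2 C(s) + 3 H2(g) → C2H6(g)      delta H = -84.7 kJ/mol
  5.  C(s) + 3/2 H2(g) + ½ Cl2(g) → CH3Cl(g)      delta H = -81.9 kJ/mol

eq. 1 reversed (C2H4Cl2(l) must end up as a reactant): +166.8 kJ/mol
eq. 2 reversed (CH2Cl2(l) must end up as a reactant): +124.2 kJ/mol
eq. 3 as written (C2H3Cl(g) already on the product side): +37.3 kJ/mol
eq. 4: not needed (C2H6(g) appears nowhere else).
eq. 5 as written (CH3Cl(g) already on the product side): -81.9 kJ/mol
Combining the equations, delta H = (+166.8) + (+124.2) + (+37.3) + (-81.9) = 246.4 kJ/mol

delta H = 246.4 kJ/mol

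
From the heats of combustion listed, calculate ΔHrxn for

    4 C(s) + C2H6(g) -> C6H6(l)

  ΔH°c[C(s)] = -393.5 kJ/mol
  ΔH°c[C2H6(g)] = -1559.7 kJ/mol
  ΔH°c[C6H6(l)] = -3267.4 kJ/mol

ΔHrxn = 133.7 kJ/mol

Using ΔH = Σ nΔHc°(reactants) − Σ nΔHc°(products):
= [4·(-393.5) + 1·(-1559.7)] − [1·(-3267.4)]
= 133.7 kJ/mol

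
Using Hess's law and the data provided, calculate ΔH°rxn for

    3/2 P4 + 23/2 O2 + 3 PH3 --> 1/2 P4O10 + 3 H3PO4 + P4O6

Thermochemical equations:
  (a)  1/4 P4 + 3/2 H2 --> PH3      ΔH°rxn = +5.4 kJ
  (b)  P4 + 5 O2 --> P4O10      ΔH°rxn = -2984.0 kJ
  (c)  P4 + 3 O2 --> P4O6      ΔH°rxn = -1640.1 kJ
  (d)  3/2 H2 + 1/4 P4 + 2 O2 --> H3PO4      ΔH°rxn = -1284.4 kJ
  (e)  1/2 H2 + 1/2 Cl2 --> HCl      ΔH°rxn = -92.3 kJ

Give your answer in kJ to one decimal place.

(a) reversed and × 3: (-3)·(+5.4) = -16.2 kJ
(b) × 1/2: (1/2)·(-2984.0) = -1492.0 kJ
(c) as written: -1640.1 kJ
(d) × 3: (3)·(-1284.4) = -3853.2 kJ
(e): not needed.
Since enthalpy is a state function, ΔH°rxn = (-3)·(+5.4) + (1/2)·(-2984.0) + (1)·(-1640.1) + (3)·(-1284.4) = -7001.5 kJ

ΔH°rxn = -7001.5 kJ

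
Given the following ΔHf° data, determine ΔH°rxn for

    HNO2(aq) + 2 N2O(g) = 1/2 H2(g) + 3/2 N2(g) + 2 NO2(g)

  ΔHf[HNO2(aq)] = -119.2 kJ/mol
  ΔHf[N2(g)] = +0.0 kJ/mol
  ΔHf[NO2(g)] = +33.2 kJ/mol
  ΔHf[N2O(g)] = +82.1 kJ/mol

ΔH°rxn = Σ nΔHf°(products) − Σ nΔHf°(reactants).
Products: 1/2·(+0.0) + 3/2·(+0.0) + 2·(+33.2) = +66.4
Reactants: 1·(-119.2) + 2·(+82.1) = +45.0
ΔH°rxn = (+66.4) − (+45.0) = 21.4 kJ/mol

ΔH°rxn = 21.4 kJ/mol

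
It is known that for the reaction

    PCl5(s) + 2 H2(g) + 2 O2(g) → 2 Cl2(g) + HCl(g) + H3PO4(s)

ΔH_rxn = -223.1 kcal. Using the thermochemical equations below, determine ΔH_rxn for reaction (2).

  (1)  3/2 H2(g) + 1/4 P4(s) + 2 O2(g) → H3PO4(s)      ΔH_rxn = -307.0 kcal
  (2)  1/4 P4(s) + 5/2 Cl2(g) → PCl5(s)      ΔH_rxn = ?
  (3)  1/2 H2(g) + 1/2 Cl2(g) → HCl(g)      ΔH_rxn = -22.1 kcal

ΔH_rxn = -106.0 kcal

(1) as written: -307.0 kcal
(2) reversed: contributes −x
(3) as written: -22.1 kcal
-223.1 = (-307.0) + (-22.1) − x
x = (-223.1 − (-329.1)) / (-1) = -106.0 kcal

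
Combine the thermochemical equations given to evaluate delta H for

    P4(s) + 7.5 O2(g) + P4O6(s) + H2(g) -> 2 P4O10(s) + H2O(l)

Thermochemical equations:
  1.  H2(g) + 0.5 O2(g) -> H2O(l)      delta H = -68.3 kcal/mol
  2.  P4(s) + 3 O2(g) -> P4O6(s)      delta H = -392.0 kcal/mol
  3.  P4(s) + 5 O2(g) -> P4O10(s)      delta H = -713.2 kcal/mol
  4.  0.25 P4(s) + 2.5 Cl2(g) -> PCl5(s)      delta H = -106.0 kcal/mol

eq. 1 as written (H2O(l) already on the product side): -68.3 kcal/mol
eq. 2 reversed (P4O6(s) must end up as a reactant): +392.0 kcal/mol
eq. 3 × 2 (scale by 2 for the 2 P4O10(s)): (2)·(-713.2) = -1426.4 kcal/mol
eq. 4: not needed (PCl5(s) appears nowhere else).
delta H = (-68.3) + (+392.0) + (-1426.4) = -1102.7 kcal/mol

delta H = -1102.7 kcal/mol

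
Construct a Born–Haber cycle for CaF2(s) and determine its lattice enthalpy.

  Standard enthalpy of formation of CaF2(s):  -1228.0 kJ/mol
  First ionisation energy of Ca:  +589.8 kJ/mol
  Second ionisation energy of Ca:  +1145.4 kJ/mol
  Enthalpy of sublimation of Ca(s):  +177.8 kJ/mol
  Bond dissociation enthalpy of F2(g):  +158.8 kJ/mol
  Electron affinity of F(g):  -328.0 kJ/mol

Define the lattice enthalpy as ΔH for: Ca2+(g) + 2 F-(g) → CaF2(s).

U = -2643.8 kJ/mol

ΔHf° = 1·ΔHsub + 1·(ΣIE) + 1·D(F2) + 2·EA + U
-1228.0 = 1·(+177.8) + 1·(+1735.2) + 1·(+158.8) + 2·(-328.0) + U
U = -1228.0 − (+1415.8) = -2643.8 kJ/mol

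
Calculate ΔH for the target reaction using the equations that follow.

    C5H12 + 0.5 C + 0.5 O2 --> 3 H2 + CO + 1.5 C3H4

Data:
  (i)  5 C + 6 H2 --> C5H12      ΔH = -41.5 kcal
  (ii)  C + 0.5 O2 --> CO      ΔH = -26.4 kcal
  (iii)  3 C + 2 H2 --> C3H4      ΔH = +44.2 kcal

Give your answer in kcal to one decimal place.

(i) reversed (C5H12 must end up as a reactant): +41.5 kcal
(ii) as written (CO already on the product side): -26.4 kcal
(iii) × 3/2 (×3/2 to match 3/2 C3H4 in the target): (3/2)·(+44.2) = +66.3 kcal
ΔH = (+41.5) + (-26.4) + (+66.3) = 81.4 kcal

ΔH = 81.4 kcal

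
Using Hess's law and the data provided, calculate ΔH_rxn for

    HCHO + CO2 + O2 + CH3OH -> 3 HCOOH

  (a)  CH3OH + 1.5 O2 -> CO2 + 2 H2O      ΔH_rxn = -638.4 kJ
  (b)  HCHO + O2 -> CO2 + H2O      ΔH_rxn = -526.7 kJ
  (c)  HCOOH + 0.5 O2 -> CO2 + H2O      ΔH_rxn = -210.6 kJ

(a) as written: -638.4 kJ
(b) as written: -526.7 kJ
(c) reversed and × 3: (-3)·(-210.6) = +631.8 kJ
Since enthalpy is a state function, ΔH_rxn = (-638.4) + (-526.7) + (+631.8) = -533.3 kJ

ΔH_rxn = -533.3 kJ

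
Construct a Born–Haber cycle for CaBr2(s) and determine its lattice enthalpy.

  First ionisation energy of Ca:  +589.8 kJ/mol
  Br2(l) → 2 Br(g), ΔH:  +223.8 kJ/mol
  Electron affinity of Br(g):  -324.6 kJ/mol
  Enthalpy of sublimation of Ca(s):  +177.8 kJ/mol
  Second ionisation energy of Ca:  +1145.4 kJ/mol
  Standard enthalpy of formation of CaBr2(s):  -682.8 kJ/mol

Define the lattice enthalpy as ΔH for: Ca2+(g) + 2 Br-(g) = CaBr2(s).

U = -2170.4 kJ/mol

ΔHf° = 1·ΔHsub + 1·(ΣIE) + 1·D(Br2) + 2·EA + U
-682.8 = 1·(+177.8) + 1·(+1735.2) + 1·(+223.8) + 2·(-324.6) + U
U = -682.8 − (+1487.6) = -2170.4 kJ/mol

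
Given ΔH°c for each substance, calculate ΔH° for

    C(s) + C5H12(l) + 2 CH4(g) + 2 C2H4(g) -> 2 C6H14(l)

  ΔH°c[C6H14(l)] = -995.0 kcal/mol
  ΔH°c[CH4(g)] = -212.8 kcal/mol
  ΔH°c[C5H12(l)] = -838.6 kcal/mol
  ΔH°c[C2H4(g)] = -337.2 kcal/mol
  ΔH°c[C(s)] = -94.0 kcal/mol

ΔH° = -42.6 kcal/mol

Using ΔH = Σ nΔHc°(reactants) − Σ nΔHc°(products):
= [1·(-94.0) + 1·(-838.6) + 2·(-212.8) + 2·(-337.2)] − [2·(-995.0)]
= -42.6 kcal/mol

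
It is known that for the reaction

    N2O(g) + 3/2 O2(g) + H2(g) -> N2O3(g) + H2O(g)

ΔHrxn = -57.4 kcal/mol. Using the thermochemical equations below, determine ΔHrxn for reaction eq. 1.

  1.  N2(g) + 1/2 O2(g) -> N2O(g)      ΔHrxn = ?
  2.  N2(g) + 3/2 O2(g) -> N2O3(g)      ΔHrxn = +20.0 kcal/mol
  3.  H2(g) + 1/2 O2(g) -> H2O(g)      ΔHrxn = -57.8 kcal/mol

eq. 1 reversed: contributes −x
eq. 2 as written: +20.0 kcal/mol
eq. 3 as written: -57.8 kcal/mol
-57.4 = (+20.0) + (-57.8) − x
x = (-57.4 − (-37.8)) / (-1) = 19.6 kcal/mol

ΔHrxn = 19.6 kcal/mol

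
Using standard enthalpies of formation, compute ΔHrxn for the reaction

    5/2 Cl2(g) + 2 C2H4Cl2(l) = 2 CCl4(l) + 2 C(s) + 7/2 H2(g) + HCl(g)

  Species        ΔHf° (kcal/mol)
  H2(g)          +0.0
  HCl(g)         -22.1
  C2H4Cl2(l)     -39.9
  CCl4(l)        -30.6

ΔHrxn = -3.5 kcal/mol

ΔH°rxn = Σ nΔHf°(products) − Σ nΔHf°(reactants).
Products: 2·(-30.6) + 2·(+0.0) + 7/2·(+0.0) + 1·(-22.1) = -83.3
Reactants: 5/2·(+0.0) + 2·(-39.9) = -79.8
ΔHrxn = (-83.3) − (-79.8) = -3.5 kcal/mol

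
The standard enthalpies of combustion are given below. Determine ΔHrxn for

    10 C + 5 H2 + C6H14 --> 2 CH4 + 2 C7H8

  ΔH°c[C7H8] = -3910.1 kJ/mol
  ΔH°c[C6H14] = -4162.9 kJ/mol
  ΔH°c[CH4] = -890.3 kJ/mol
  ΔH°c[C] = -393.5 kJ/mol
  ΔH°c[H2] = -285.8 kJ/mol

Using ΔH = Σ nΔHc°(reactants) − Σ nΔHc°(products):
= [10·(-393.5) + 5·(-285.8) + 1·(-4162.9)] − [2·(-890.3) + 2·(-3910.1)]
= 73.9 kJ/mol

ΔHrxn = 73.9 kJ/mol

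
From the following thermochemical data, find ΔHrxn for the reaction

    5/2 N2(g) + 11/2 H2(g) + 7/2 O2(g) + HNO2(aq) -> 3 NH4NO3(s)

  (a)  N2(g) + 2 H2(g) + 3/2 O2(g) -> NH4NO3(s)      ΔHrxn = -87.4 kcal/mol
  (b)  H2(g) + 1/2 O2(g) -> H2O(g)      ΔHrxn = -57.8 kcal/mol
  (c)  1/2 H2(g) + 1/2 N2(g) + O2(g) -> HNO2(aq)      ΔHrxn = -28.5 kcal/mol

ΔHrxn = -233.7 kcal/mol

(a) × 3 (×3 to match 3 NH4NO3(s) in the target): (3)·(-87.4) = -262.2 kcal/mol
(b): not needed (H2O(g) appears nowhere else).
(c) reversed (reverse to put HNO2(aq) on the reactant side): +28.5 kcal/mol
ΔHrxn = (3)·(-87.4) + (-1)·(-28.5) = -233.7 kcal/mol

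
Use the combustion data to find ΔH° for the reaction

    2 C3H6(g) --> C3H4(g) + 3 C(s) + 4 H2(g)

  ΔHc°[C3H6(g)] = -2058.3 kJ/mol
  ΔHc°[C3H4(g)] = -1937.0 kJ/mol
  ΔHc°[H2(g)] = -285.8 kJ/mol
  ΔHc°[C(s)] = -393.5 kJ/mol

With combustion enthalpies, reactants minus products:
= [2·(-2058.3)] − [1·(-1937.0) + 3·(-393.5) + 4·(-285.8)]
= 144.1 kJ/mol

ΔH° = 144.1 kJ/mol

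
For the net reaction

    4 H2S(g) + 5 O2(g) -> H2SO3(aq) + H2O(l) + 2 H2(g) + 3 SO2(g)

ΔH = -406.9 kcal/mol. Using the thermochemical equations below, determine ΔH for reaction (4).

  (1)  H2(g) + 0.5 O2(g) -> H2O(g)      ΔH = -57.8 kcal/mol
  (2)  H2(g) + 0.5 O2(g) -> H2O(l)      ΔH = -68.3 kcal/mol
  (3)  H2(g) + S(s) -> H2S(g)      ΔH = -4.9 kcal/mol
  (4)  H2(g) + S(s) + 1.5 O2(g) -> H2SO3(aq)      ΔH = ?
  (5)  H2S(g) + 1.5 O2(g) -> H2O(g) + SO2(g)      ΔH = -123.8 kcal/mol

ΔH = -145.5 kcal/mol

(1) reversed and × 3: (-3)·(-57.8) = +173.4 kcal/mol
(2) as written: -68.3 kcal/mol
(3) reversed: +4.9 kcal/mol
(4) as written: contributes x
(5) × 3: (3)·(-123.8) = -371.4 kcal/mol
-406.9 = (+173.4) + (-68.3) + (+4.9) + (-371.4) + x
x = (-406.9 − (-261.4)) / (1) = -145.5 kcal/mol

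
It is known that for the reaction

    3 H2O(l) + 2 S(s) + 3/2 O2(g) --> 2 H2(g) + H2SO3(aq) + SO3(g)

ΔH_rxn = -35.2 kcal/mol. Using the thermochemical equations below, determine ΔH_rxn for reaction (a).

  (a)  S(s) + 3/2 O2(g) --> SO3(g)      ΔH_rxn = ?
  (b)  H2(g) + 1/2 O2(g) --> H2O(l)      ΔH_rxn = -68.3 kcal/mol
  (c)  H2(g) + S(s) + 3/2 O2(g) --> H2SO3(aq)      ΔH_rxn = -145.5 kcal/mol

(a) as written (SO3(g) already on the product side): contributes x
(b) reversed and × 3 (H2O(l) must end up as a reactant; scale by 3 for the 3 H2O(l)): (-3)·(-68.3) = +204.9 kcal/mol
(c) as written (H2SO3(aq) already on the product side): -145.5 kcal/mol
-35.2 = (+204.9) + (-145.5) + x
x = (-35.2 − (+59.4)) / (1) = -94.6 kcal/mol

ΔH_rxn = -94.6 kcal/mol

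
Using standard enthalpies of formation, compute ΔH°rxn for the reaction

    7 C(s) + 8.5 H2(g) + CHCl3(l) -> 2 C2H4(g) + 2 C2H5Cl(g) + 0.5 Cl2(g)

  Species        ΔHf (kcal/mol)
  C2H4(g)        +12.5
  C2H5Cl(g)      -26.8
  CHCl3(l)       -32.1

Products: 2·(+12.5) + 2·(-26.8) + 1/2·(+0.0) = -28.6
Reactants: 7·(+0.0) + 17/2·(+0.0) + 1·(-32.1) = -32.1
ΔH°rxn = (-28.6) − (-32.1) = 3.5 kcal/mol

ΔH°rxn = 3.5 kcal/mol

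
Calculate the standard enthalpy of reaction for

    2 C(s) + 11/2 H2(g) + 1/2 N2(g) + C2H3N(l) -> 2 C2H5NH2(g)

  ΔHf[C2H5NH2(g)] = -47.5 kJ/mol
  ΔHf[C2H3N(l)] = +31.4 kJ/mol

ΔH° = -126.4 kJ/mol

Products: 2·(-47.5) = -95.0
Reactants: 2·(+0.0) + 11/2·(+0.0) + 1/2·(+0.0) + 1·(+31.4) = +31.4
ΔH° = (-95.0) − (+31.4) = -126.4 kJ/mol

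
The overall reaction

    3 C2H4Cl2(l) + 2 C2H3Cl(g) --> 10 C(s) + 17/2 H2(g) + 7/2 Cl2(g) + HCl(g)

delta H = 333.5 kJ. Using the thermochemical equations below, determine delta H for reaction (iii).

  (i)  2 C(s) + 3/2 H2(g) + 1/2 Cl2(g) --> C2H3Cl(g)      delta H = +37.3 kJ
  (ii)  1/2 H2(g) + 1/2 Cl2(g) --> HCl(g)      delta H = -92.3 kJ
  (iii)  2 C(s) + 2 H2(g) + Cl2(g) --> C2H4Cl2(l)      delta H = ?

(i) reversed and × 2 (reverse to put C2H3Cl(g) on the reactant side; ×2 to match 2 C2H3Cl(g) in the target): (-2)·(+37.3) = -74.6 kJ
(ii) as written (HCl(g) already on the product side): -92.3 kJ
(iii) reversed and × 3 (reverse to put C2H4Cl2(l) on the reactant side; scale by 3 for the 3 C2H4Cl2(l)): contributes −3·x
+333.5 = (-74.6) + (-92.3) − 3·x
x = (+333.5 − (-166.9)) / (-3) = -166.8 kJ

delta H = -166.8 kJ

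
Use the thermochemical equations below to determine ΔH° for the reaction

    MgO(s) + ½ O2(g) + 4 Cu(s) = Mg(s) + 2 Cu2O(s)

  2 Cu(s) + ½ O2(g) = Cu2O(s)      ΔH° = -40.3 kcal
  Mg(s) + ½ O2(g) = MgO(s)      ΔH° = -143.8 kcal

equation 1 × 2 (scale by 2 for the 2 Cu2O(s)): (2)·(-40.3) = -80.6 kcal
equation 2 reversed (reverse to put MgO(s) on the reactant side): +143.8 kcal
ΔH° = (-80.6) + (+143.8) = 63.2 kcal

ΔH° = 63.2 kcal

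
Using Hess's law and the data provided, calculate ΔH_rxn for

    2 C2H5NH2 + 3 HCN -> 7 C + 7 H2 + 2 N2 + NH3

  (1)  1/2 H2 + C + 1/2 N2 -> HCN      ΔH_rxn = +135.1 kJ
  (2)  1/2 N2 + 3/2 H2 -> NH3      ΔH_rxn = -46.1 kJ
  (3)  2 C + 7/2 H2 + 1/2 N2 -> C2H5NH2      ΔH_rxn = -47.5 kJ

(1) reversed and × 3: (-3)·(+135.1) = -405.3 kJ
(2) as written: -46.1 kJ
(3) reversed and × 2: (-2)·(-47.5) = +95.0 kJ
Since enthalpy is a state function, ΔH_rxn = (-3)·(+135.1) + (1)·(-46.1) + (-2)·(-47.5) = -356.4 kJ

ΔH_rxn = -356.4 kJ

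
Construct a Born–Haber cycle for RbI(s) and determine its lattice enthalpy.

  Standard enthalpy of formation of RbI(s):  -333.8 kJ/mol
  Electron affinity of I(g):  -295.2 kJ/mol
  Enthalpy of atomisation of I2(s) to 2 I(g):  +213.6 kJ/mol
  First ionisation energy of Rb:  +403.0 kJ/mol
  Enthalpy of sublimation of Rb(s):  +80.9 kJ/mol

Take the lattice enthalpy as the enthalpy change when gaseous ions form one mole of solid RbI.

ΔHf° = 1·ΔHsub + 1·(ΣIE) + 1/2·D(I2) + 1·EA + U
-333.8 = 1·(+80.9) + 1·(+403.0) + 1/2·(+213.6) + 1·(-295.2) + U
U = -333.8 − (+295.5) = -629.3 kJ/mol

U = -629.3 kJ/mol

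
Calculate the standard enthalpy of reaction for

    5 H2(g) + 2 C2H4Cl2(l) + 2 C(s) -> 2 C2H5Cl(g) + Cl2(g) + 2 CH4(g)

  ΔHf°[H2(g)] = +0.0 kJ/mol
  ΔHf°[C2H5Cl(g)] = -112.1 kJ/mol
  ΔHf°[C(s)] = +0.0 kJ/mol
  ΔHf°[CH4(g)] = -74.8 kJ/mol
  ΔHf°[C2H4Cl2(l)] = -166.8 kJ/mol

ΔH°rxn = -40.2 kJ/mol

Products: 2·(-112.1) + 1·(+0.0) + 2·(-74.8) = -373.8
Reactants: 5·(+0.0) + 2·(-166.8) + 2·(+0.0) = -333.6
ΔH°rxn = (-373.8) − (-333.6) = -40.2 kJ/mol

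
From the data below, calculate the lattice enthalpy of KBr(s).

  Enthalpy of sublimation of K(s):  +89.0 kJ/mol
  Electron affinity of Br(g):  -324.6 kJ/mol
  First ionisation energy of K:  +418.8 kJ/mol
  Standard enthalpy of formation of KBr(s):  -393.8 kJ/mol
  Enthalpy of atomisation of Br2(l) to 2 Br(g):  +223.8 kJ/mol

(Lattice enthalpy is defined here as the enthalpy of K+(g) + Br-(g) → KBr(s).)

U = -688.9 kJ/mol

ΔHf° = 1·ΔHsub + 1·(ΣIE) + 1/2·D(Br2) + 1·EA + U
-393.8 = 1·(+89.0) + 1·(+418.8) + 1/2·(+223.8) + 1·(-324.6) + U
U = -393.8 − (+295.1) = -688.9 kJ/mol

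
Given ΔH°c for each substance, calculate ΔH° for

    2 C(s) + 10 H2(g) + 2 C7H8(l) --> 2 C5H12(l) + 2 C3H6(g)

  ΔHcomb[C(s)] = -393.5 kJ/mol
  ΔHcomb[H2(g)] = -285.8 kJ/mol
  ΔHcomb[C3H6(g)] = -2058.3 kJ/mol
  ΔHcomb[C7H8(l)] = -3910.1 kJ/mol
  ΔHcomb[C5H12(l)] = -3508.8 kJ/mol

ΔH° = -331.0 kJ/mol

With combustion enthalpies, reactants minus products:
= [2·(-393.5) + 10·(-285.8) + 2·(-3910.1)] − [2·(-3508.8) + 2·(-2058.3)]
= -331.0 kJ/mol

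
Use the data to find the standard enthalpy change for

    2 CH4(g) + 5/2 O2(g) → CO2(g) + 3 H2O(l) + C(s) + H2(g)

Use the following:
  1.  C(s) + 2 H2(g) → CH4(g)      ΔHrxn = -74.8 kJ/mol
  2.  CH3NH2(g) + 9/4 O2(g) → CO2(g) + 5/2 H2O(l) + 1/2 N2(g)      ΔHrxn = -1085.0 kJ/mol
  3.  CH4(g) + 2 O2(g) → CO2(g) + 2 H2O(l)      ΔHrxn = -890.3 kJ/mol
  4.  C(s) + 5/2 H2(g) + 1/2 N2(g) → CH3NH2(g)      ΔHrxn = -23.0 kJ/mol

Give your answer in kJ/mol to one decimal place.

ΔHrxn = -1101.3 kJ/mol

eq. 1 reversed and × 3: (-3)·(-74.8) = +224.4 kJ/mol
eq. 2 × 2: (2)·(-1085.0) = -2170.0 kJ/mol
eq. 3 reversed: +890.3 kJ/mol
eq. 4 × 2: (2)·(-23.0) = -46.0 kJ/mol
ΔHrxn = (-3)·(-74.8) + (2)·(-1085.0) + (-1)·(-890.3) + (2)·(-23.0) = -1101.3 kJ/mol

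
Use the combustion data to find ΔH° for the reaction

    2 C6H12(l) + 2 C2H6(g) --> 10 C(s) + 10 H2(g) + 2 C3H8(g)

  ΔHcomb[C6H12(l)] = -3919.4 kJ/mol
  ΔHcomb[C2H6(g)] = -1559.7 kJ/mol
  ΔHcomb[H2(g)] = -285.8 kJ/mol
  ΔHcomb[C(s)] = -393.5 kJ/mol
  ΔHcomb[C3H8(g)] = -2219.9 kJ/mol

ΔH° = 274.6 kJ/mol

Using ΔH = Σ nΔHc°(reactants) − Σ nΔHc°(products):
= [2·(-3919.4) + 2·(-1559.7)] − [10·(-393.5) + 10·(-285.8) + 2·(-2219.9)]
= 274.6 kJ/mol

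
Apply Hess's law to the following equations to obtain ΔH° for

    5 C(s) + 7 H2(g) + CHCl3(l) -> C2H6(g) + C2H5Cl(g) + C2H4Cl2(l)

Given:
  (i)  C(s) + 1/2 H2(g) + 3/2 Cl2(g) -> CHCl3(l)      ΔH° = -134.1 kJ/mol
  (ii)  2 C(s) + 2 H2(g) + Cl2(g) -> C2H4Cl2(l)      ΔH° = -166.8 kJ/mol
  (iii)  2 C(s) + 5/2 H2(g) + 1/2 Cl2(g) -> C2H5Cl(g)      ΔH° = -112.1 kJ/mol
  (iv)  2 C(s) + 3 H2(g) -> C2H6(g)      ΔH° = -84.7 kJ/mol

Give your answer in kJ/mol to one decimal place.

(i) reversed: +134.1 kJ/mol
(ii) as written: -166.8 kJ/mol
(iii) as written: -112.1 kJ/mol
(iv) as written: -84.7 kJ/mol
ΔH° = (+134.1) + (-166.8) + (-112.1) + (-84.7) = -229.5 kJ/mol

ΔH° = -229.5 kJ/mol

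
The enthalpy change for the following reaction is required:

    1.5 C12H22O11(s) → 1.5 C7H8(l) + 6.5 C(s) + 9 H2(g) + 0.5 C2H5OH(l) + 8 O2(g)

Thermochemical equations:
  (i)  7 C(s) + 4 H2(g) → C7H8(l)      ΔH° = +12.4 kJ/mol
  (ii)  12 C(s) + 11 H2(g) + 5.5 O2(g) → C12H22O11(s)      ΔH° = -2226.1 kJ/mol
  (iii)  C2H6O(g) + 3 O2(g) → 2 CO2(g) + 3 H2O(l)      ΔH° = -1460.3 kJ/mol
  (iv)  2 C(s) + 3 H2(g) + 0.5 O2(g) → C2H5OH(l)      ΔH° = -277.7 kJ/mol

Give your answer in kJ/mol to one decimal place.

(i) × 3/2 (×3/2 to match 3/2 C7H8(l) in the target): (3/2)·(+12.4) = +18.6 kJ/mol
(ii) reversed and × 3/2 (C12H22O11(s) must end up as a reactant; scale by 3/2 for the 3/2 C12H22O11(s)): (-3/2)·(-2226.1) = +3339.15 kJ/mol
(iii): not needed (C2H6O(g) appears nowhere else).
(iv) × 1/2 (scale by 1/2 for the 1/2 C2H5OH(l)): (1/2)·(-277.7) = -138.85 kJ/mol
Combining the equations, ΔH° = (+18.6) + (+3339.15) + (-138.85) = 3218.9 kJ/mol

ΔH° = 3218.9 kJ/mol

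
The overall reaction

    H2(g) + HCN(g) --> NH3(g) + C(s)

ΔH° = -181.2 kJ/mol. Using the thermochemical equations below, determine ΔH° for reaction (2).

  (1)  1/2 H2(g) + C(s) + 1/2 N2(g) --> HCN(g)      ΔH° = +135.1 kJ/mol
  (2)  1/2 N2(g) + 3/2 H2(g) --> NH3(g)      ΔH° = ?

ΔH° = -46.1 kJ/mol

(1) reversed (HCN(g) must end up as a reactant): -135.1 kJ/mol
(2) as written (NH3(g) already on the product side): contributes x
-181.2 = (-135.1) + x
x = (-181.2 − (-135.1)) / (1) = -46.1 kJ/mol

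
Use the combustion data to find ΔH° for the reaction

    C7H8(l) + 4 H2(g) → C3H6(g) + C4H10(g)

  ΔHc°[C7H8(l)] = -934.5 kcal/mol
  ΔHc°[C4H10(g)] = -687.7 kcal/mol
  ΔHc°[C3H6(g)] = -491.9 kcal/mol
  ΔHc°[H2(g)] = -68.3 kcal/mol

ΔH° = -28.1 kcal/mol

With combustion enthalpies, reactants minus products:
= [1·(-934.5) + 4·(-68.3)] − [1·(-491.9) + 1·(-687.7)]
= -28.1 kcal/mol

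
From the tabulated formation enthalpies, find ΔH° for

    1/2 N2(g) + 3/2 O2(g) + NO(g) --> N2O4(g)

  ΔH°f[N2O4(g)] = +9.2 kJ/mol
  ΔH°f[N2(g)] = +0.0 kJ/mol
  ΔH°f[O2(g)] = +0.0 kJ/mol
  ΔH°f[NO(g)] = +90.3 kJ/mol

ΔH° = -81.1 kJ/mol

ΔH°rxn = Σ nΔHf°(products) − Σ nΔHf°(reactants).
Products: 1·(+9.2) = +9.2
Reactants: 1/2·(+0.0) + 3/2·(+0.0) + 1·(+90.3) = +90.3
ΔH° = (+9.2) − (+90.3) = -81.1 kJ/mol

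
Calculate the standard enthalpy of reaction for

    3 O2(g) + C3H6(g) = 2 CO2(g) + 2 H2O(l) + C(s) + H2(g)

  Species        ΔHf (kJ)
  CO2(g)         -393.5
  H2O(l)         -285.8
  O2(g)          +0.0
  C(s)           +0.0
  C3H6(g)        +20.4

Products: 2·(-393.5) + 2·(-285.8) + 1·(+0.0) + 1·(+0.0) = -1358.6
Reactants: 3·(+0.0) + 1·(+20.4) = +20.4
ΔH°rxn = (-1358.6) − (+20.4) = -1379.0 kJ

ΔH°rxn = -1379.0 kJ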